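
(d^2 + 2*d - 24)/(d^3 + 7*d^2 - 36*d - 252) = (d - 4)/(d^2 + d - 42)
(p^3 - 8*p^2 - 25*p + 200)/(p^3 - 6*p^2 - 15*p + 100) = (p^2 - 3*p - 40)/(p^2 - p - 20)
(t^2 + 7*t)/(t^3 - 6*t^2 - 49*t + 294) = t/(t^2 - 13*t + 42)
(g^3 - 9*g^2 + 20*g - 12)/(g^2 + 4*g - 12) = (g^2 - 7*g + 6)/(g + 6)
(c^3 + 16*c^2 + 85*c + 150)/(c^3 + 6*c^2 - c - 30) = (c^2 + 11*c + 30)/(c^2 + c - 6)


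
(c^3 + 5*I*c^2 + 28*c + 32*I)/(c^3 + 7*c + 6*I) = (c^2 + 4*I*c + 32)/(c^2 - I*c + 6)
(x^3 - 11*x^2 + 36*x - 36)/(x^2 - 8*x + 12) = x - 3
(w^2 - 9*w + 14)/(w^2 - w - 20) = (-w^2 + 9*w - 14)/(-w^2 + w + 20)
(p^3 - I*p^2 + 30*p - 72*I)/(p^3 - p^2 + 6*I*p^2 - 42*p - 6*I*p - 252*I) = (p^2 - 7*I*p - 12)/(p^2 - p - 42)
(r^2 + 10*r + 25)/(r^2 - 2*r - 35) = (r + 5)/(r - 7)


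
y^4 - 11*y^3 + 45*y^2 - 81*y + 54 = (y - 3)^3*(y - 2)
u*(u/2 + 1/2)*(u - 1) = u^3/2 - u/2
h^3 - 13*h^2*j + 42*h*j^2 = h*(h - 7*j)*(h - 6*j)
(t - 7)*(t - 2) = t^2 - 9*t + 14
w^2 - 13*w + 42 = (w - 7)*(w - 6)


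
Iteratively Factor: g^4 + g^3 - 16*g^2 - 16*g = (g + 1)*(g^3 - 16*g) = (g - 4)*(g + 1)*(g^2 + 4*g) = (g - 4)*(g + 1)*(g + 4)*(g)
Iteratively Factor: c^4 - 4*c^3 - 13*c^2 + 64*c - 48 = (c + 4)*(c^3 - 8*c^2 + 19*c - 12) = (c - 1)*(c + 4)*(c^2 - 7*c + 12) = (c - 4)*(c - 1)*(c + 4)*(c - 3)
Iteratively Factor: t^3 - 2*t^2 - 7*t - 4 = (t + 1)*(t^2 - 3*t - 4) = (t - 4)*(t + 1)*(t + 1)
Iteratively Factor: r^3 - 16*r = (r + 4)*(r^2 - 4*r) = r*(r + 4)*(r - 4)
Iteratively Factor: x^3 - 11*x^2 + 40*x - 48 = (x - 3)*(x^2 - 8*x + 16) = (x - 4)*(x - 3)*(x - 4)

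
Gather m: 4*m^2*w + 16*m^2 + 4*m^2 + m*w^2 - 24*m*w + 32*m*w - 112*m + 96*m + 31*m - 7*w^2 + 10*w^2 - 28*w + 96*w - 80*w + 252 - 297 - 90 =m^2*(4*w + 20) + m*(w^2 + 8*w + 15) + 3*w^2 - 12*w - 135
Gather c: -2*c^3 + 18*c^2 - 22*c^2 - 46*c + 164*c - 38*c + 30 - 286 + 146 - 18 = -2*c^3 - 4*c^2 + 80*c - 128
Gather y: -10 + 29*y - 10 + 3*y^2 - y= 3*y^2 + 28*y - 20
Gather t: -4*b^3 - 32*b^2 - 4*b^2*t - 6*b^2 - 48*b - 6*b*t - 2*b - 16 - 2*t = -4*b^3 - 38*b^2 - 50*b + t*(-4*b^2 - 6*b - 2) - 16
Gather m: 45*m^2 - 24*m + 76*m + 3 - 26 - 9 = 45*m^2 + 52*m - 32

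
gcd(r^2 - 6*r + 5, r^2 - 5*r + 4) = r - 1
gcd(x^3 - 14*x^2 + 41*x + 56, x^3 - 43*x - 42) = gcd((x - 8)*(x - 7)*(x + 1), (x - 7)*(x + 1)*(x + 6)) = x^2 - 6*x - 7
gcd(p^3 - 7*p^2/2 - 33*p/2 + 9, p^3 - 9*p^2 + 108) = p^2 - 3*p - 18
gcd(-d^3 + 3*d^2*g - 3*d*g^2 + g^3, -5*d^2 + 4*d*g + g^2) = d - g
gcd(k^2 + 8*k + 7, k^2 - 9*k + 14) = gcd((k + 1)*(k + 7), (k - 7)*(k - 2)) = 1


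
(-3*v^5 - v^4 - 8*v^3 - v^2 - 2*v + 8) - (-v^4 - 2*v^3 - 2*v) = -3*v^5 - 6*v^3 - v^2 + 8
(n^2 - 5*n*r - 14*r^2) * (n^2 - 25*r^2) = n^4 - 5*n^3*r - 39*n^2*r^2 + 125*n*r^3 + 350*r^4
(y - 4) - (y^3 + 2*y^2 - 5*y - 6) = -y^3 - 2*y^2 + 6*y + 2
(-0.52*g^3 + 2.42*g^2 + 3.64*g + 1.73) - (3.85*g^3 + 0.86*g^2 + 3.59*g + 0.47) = -4.37*g^3 + 1.56*g^2 + 0.0500000000000003*g + 1.26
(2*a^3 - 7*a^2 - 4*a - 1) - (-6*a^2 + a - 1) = 2*a^3 - a^2 - 5*a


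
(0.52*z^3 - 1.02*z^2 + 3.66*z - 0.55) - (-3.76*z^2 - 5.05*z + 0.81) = 0.52*z^3 + 2.74*z^2 + 8.71*z - 1.36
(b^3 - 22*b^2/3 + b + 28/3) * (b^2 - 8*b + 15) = b^5 - 46*b^4/3 + 224*b^3/3 - 326*b^2/3 - 179*b/3 + 140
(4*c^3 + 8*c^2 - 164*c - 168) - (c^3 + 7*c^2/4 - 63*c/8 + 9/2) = 3*c^3 + 25*c^2/4 - 1249*c/8 - 345/2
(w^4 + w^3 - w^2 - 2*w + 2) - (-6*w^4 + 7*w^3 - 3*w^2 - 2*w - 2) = 7*w^4 - 6*w^3 + 2*w^2 + 4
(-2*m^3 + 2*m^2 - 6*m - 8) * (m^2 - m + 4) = -2*m^5 + 4*m^4 - 16*m^3 + 6*m^2 - 16*m - 32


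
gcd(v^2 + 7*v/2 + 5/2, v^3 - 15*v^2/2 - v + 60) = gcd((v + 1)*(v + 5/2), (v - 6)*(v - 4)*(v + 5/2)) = v + 5/2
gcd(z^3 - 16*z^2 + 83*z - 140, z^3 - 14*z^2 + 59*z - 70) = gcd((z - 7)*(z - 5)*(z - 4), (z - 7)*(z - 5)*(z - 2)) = z^2 - 12*z + 35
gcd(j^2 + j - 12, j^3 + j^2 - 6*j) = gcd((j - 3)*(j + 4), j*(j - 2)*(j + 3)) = 1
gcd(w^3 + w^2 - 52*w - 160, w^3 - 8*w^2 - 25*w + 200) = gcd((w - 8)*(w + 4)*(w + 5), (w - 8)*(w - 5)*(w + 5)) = w^2 - 3*w - 40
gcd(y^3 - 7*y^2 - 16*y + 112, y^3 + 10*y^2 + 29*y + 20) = y + 4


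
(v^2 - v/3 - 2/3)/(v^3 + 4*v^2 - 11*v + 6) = (v + 2/3)/(v^2 + 5*v - 6)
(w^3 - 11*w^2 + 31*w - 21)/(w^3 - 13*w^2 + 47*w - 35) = (w - 3)/(w - 5)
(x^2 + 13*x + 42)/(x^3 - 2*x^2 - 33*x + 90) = (x + 7)/(x^2 - 8*x + 15)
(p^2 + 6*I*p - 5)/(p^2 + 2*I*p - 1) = (p + 5*I)/(p + I)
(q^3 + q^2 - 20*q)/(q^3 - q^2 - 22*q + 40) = q/(q - 2)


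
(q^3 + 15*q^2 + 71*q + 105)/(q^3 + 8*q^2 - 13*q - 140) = (q + 3)/(q - 4)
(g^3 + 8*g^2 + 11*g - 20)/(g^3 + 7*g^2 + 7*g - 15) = (g + 4)/(g + 3)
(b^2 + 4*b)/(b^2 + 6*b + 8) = b/(b + 2)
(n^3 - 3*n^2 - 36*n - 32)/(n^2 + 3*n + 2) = (n^2 - 4*n - 32)/(n + 2)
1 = 1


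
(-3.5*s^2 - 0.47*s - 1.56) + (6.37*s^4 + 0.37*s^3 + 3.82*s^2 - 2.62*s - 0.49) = 6.37*s^4 + 0.37*s^3 + 0.32*s^2 - 3.09*s - 2.05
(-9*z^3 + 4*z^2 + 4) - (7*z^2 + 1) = -9*z^3 - 3*z^2 + 3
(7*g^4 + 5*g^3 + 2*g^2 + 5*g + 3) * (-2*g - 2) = -14*g^5 - 24*g^4 - 14*g^3 - 14*g^2 - 16*g - 6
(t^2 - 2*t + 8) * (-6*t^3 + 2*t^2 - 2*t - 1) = -6*t^5 + 14*t^4 - 54*t^3 + 19*t^2 - 14*t - 8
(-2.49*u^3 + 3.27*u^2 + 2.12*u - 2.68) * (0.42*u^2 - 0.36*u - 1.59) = -1.0458*u^5 + 2.2698*u^4 + 3.6723*u^3 - 7.0881*u^2 - 2.406*u + 4.2612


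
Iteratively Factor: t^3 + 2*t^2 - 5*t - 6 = (t - 2)*(t^2 + 4*t + 3) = (t - 2)*(t + 1)*(t + 3)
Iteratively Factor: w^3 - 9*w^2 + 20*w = (w)*(w^2 - 9*w + 20) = w*(w - 4)*(w - 5)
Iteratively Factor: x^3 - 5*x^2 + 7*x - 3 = (x - 1)*(x^2 - 4*x + 3) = (x - 3)*(x - 1)*(x - 1)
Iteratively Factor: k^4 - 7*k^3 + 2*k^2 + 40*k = (k)*(k^3 - 7*k^2 + 2*k + 40) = k*(k - 5)*(k^2 - 2*k - 8) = k*(k - 5)*(k + 2)*(k - 4)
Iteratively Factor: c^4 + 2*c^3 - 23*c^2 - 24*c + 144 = (c + 4)*(c^3 - 2*c^2 - 15*c + 36) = (c - 3)*(c + 4)*(c^2 + c - 12) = (c - 3)^2*(c + 4)*(c + 4)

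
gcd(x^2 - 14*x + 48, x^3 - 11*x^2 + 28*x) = 1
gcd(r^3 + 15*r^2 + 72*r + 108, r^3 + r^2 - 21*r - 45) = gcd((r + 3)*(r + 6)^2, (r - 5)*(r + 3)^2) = r + 3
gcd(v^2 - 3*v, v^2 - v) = v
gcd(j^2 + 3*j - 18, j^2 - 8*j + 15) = j - 3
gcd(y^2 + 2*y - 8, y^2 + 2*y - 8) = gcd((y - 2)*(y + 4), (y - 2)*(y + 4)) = y^2 + 2*y - 8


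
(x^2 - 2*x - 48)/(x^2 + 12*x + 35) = (x^2 - 2*x - 48)/(x^2 + 12*x + 35)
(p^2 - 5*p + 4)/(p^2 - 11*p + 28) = (p - 1)/(p - 7)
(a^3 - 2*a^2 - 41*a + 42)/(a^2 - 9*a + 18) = (a^3 - 2*a^2 - 41*a + 42)/(a^2 - 9*a + 18)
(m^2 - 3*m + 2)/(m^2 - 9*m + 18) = (m^2 - 3*m + 2)/(m^2 - 9*m + 18)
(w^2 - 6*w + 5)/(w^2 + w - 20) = (w^2 - 6*w + 5)/(w^2 + w - 20)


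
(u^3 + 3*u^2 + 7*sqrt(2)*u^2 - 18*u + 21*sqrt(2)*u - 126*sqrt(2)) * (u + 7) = u^4 + 7*sqrt(2)*u^3 + 10*u^3 + 3*u^2 + 70*sqrt(2)*u^2 - 126*u + 21*sqrt(2)*u - 882*sqrt(2)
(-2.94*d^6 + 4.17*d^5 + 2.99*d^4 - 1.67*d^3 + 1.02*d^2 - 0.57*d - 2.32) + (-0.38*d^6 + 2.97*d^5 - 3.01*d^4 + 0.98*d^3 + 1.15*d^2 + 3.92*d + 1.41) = -3.32*d^6 + 7.14*d^5 - 0.0199999999999996*d^4 - 0.69*d^3 + 2.17*d^2 + 3.35*d - 0.91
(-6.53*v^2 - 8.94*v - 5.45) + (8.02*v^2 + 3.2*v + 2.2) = 1.49*v^2 - 5.74*v - 3.25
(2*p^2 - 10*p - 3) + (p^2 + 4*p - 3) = 3*p^2 - 6*p - 6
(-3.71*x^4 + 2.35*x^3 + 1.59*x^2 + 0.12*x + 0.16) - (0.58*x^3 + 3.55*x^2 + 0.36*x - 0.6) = -3.71*x^4 + 1.77*x^3 - 1.96*x^2 - 0.24*x + 0.76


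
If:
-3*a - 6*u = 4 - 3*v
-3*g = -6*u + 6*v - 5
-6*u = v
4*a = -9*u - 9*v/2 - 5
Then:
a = -32/25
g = 118/75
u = -1/150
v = 1/25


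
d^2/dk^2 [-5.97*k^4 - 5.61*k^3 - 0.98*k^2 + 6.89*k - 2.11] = -71.64*k^2 - 33.66*k - 1.96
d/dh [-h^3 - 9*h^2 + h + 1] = -3*h^2 - 18*h + 1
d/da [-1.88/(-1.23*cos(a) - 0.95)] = 2.3124*sin(a)/(1.23*cos(a) + 0.95)^2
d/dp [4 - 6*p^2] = -12*p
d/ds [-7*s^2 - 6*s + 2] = -14*s - 6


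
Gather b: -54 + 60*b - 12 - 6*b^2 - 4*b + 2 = -6*b^2 + 56*b - 64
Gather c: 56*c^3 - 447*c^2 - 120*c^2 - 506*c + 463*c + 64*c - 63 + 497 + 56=56*c^3 - 567*c^2 + 21*c + 490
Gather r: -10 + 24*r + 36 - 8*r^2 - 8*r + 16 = -8*r^2 + 16*r + 42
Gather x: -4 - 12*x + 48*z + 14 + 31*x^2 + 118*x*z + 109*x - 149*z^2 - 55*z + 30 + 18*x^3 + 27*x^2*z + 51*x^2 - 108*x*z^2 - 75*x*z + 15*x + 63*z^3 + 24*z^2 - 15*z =18*x^3 + x^2*(27*z + 82) + x*(-108*z^2 + 43*z + 112) + 63*z^3 - 125*z^2 - 22*z + 40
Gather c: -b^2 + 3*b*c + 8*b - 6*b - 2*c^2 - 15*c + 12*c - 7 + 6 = -b^2 + 2*b - 2*c^2 + c*(3*b - 3) - 1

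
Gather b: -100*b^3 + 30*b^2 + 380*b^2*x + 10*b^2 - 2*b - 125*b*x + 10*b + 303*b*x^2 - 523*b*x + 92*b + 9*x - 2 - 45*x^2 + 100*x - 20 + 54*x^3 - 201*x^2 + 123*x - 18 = -100*b^3 + b^2*(380*x + 40) + b*(303*x^2 - 648*x + 100) + 54*x^3 - 246*x^2 + 232*x - 40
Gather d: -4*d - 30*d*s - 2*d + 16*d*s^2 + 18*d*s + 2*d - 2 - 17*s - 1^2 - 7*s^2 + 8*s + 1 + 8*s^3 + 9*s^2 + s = d*(16*s^2 - 12*s - 4) + 8*s^3 + 2*s^2 - 8*s - 2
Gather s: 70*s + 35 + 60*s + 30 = 130*s + 65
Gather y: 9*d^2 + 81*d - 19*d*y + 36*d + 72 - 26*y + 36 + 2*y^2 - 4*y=9*d^2 + 117*d + 2*y^2 + y*(-19*d - 30) + 108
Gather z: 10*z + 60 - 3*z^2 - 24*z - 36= -3*z^2 - 14*z + 24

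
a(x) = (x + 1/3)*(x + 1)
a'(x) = 2*x + 4/3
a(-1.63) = 0.82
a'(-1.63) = -1.93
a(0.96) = 2.53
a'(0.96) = 3.25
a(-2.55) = 3.44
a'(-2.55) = -3.77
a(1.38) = 4.08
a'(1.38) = 4.09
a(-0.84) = -0.08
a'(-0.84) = -0.35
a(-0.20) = 0.11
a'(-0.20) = 0.93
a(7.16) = 61.15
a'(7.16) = 15.65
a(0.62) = 1.54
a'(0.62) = 2.57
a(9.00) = 93.33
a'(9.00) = 19.33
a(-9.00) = 69.33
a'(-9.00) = -16.67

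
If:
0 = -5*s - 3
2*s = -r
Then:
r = 6/5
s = -3/5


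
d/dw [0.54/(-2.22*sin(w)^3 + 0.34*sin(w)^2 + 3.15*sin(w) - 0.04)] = (3.5964*sin(w)^2 - 0.3672*sin(w) - 1.701)*cos(w)/(2.22*sin(w)^3 - 0.34*sin(w)^2 - 3.15*sin(w) + 0.04)^2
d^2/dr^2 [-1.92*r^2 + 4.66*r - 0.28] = -3.84000000000000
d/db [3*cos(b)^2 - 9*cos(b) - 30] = 3*(3 - 2*cos(b))*sin(b)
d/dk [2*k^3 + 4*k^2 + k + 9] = 6*k^2 + 8*k + 1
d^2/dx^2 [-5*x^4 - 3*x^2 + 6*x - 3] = -60*x^2 - 6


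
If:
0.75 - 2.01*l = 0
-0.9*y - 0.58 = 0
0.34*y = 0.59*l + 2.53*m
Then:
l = 0.37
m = -0.17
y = -0.64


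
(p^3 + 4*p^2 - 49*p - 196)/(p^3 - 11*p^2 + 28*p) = (p^2 + 11*p + 28)/(p*(p - 4))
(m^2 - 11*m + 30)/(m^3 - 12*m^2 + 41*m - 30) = 1/(m - 1)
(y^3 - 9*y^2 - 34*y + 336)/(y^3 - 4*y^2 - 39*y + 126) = (y - 8)/(y - 3)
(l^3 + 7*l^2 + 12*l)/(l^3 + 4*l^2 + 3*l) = (l + 4)/(l + 1)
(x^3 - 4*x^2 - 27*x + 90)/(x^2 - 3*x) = x - 1 - 30/x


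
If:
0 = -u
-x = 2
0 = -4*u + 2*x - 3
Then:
No Solution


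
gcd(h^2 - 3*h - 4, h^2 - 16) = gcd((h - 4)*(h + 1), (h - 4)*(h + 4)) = h - 4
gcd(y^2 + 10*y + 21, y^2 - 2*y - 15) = y + 3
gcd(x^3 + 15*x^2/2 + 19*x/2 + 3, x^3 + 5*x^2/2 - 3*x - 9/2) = x + 1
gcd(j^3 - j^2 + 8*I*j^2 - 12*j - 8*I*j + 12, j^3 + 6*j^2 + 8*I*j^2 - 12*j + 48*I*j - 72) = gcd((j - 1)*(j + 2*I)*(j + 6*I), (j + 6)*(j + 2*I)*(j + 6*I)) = j^2 + 8*I*j - 12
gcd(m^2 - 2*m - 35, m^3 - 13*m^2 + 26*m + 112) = m - 7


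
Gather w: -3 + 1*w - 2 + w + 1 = 2*w - 4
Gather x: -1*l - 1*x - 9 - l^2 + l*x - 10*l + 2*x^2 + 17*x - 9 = -l^2 - 11*l + 2*x^2 + x*(l + 16) - 18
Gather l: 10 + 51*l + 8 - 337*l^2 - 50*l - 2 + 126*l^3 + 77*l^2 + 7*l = 126*l^3 - 260*l^2 + 8*l + 16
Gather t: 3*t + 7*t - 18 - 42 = 10*t - 60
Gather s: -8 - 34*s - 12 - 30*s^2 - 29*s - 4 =-30*s^2 - 63*s - 24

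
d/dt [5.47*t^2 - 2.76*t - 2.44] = 10.94*t - 2.76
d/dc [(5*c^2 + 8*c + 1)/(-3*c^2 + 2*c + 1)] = 2*(17*c^2 + 8*c + 3)/(9*c^4 - 12*c^3 - 2*c^2 + 4*c + 1)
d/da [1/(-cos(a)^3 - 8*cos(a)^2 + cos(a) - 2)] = (-3*cos(a)^2 - 16*cos(a) + 1)*sin(a)/(sin(a)^2*cos(a) + 8*sin(a)^2 - 10)^2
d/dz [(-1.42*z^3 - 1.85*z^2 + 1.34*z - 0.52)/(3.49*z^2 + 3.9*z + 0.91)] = (-4.9558*z^4 - 11.076*z^3 - 15.7682*z^2 + 0.2626*z + 3.2474)/(12.1801*z^4 + 27.222*z^3 + 21.5618*z^2 + 7.098*z + 0.8281)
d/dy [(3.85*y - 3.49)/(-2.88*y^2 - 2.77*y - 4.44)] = (11.088*y^2 - 20.1024*y - 26.7613)/(8.2944*y^4 + 15.9552*y^3 + 33.2473*y^2 + 24.5976*y + 19.7136)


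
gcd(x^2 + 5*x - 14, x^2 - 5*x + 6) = x - 2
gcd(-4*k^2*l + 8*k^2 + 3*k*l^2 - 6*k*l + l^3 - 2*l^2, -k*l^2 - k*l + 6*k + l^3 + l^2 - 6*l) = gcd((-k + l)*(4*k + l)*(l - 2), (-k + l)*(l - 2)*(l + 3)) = k*l - 2*k - l^2 + 2*l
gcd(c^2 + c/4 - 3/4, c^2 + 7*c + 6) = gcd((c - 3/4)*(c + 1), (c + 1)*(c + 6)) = c + 1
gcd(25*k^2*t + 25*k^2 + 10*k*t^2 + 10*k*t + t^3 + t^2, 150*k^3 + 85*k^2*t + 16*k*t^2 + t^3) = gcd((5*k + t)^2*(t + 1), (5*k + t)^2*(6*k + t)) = 25*k^2 + 10*k*t + t^2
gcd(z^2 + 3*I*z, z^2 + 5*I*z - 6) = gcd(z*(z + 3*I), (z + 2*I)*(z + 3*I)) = z + 3*I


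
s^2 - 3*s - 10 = (s - 5)*(s + 2)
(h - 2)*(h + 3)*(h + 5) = h^3 + 6*h^2 - h - 30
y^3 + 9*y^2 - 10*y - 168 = (y - 4)*(y + 6)*(y + 7)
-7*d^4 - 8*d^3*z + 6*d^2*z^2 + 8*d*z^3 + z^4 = (-d + z)*(d + z)^2*(7*d + z)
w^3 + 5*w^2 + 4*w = w*(w + 1)*(w + 4)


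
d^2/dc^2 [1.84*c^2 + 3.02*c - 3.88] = 3.68000000000000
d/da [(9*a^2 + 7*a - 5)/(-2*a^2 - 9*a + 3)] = (-67*a^2 + 34*a - 24)/(4*a^4 + 36*a^3 + 69*a^2 - 54*a + 9)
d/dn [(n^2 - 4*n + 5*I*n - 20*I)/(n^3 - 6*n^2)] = (-n^3 + n^2*(8 - 10*I) + 6*n*(-4 + 15*I) - 240*I)/(n^3*(n^2 - 12*n + 36))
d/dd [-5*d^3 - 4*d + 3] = -15*d^2 - 4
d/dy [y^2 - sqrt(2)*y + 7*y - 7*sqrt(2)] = 2*y - sqrt(2) + 7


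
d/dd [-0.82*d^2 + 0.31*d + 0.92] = 0.31 - 1.64*d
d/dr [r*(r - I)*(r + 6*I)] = 3*r^2 + 10*I*r + 6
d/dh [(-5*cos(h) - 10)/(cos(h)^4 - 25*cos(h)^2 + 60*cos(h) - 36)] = 5*(-3*(1 - cos(2*h))^2/4 + 94*cos(h) + 19*cos(2*h)/2 - 2*cos(3*h) - 287/2)*sin(h)/(cos(h)^4 - 25*cos(h)^2 + 60*cos(h) - 36)^2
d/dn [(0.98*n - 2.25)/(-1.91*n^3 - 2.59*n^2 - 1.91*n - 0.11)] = (3.7436*n^3 - 10.3543*n^2 - 11.655*n - 4.4053)/(3.6481*n^6 + 9.8938*n^5 + 14.0043*n^4 + 10.314*n^3 + 4.2179*n^2 + 0.4202*n + 0.0121)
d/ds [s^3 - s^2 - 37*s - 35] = 3*s^2 - 2*s - 37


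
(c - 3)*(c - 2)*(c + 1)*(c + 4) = c^4 - 15*c^2 + 10*c + 24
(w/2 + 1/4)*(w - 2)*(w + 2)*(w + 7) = w^4/2 + 15*w^3/4 - w^2/4 - 15*w - 7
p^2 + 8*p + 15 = (p + 3)*(p + 5)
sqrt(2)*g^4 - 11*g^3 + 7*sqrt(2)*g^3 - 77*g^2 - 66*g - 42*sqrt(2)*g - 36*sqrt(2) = (g + 1)*(g + 6)*(g - 6*sqrt(2))*(sqrt(2)*g + 1)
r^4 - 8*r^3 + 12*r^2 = r^2*(r - 6)*(r - 2)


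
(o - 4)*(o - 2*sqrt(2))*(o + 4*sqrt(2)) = o^3 - 4*o^2 + 2*sqrt(2)*o^2 - 16*o - 8*sqrt(2)*o + 64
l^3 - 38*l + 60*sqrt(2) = (l - 3*sqrt(2))*(l - 2*sqrt(2))*(l + 5*sqrt(2))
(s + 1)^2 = s^2 + 2*s + 1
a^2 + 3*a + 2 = (a + 1)*(a + 2)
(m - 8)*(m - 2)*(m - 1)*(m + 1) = m^4 - 10*m^3 + 15*m^2 + 10*m - 16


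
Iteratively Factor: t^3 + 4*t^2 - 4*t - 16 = (t - 2)*(t^2 + 6*t + 8) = (t - 2)*(t + 4)*(t + 2)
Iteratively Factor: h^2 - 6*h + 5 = (h - 1)*(h - 5)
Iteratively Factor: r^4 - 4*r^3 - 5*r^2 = (r + 1)*(r^3 - 5*r^2) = r*(r + 1)*(r^2 - 5*r) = r*(r - 5)*(r + 1)*(r)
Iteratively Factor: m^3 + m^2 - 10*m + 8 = (m + 4)*(m^2 - 3*m + 2) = (m - 1)*(m + 4)*(m - 2)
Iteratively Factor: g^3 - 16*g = (g + 4)*(g^2 - 4*g) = (g - 4)*(g + 4)*(g)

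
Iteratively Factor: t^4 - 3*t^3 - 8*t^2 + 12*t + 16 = (t - 4)*(t^3 + t^2 - 4*t - 4) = (t - 4)*(t - 2)*(t^2 + 3*t + 2) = (t - 4)*(t - 2)*(t + 2)*(t + 1)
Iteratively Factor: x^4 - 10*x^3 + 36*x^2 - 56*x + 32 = (x - 2)*(x^3 - 8*x^2 + 20*x - 16) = (x - 2)^2*(x^2 - 6*x + 8) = (x - 4)*(x - 2)^2*(x - 2)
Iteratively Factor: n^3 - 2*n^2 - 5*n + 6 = (n - 1)*(n^2 - n - 6) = (n - 3)*(n - 1)*(n + 2)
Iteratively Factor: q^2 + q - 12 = (q - 3)*(q + 4)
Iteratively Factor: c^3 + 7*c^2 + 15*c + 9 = (c + 1)*(c^2 + 6*c + 9) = (c + 1)*(c + 3)*(c + 3)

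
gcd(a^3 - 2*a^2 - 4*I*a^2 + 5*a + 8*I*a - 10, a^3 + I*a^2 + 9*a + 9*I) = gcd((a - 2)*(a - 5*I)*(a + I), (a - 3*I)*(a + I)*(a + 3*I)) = a + I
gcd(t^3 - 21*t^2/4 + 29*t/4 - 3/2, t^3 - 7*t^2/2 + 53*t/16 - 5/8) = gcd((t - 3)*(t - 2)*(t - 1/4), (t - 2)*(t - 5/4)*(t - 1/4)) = t^2 - 9*t/4 + 1/2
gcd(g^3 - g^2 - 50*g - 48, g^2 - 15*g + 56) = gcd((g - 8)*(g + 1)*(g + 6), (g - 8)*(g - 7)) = g - 8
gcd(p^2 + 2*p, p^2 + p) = p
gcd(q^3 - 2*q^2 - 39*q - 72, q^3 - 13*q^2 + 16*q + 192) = q^2 - 5*q - 24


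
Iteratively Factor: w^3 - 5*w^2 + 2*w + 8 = (w - 4)*(w^2 - w - 2) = (w - 4)*(w + 1)*(w - 2)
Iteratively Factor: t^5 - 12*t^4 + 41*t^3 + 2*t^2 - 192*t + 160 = (t + 2)*(t^4 - 14*t^3 + 69*t^2 - 136*t + 80) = (t - 4)*(t + 2)*(t^3 - 10*t^2 + 29*t - 20) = (t - 5)*(t - 4)*(t + 2)*(t^2 - 5*t + 4) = (t - 5)*(t - 4)*(t - 1)*(t + 2)*(t - 4)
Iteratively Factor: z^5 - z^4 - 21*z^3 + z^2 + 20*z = (z)*(z^4 - z^3 - 21*z^2 + z + 20) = z*(z - 1)*(z^3 - 21*z - 20) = z*(z - 1)*(z + 4)*(z^2 - 4*z - 5) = z*(z - 5)*(z - 1)*(z + 4)*(z + 1)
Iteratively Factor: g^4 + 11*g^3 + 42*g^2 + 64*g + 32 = (g + 2)*(g^3 + 9*g^2 + 24*g + 16) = (g + 2)*(g + 4)*(g^2 + 5*g + 4) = (g + 1)*(g + 2)*(g + 4)*(g + 4)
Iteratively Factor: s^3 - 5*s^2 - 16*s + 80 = (s - 4)*(s^2 - s - 20) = (s - 5)*(s - 4)*(s + 4)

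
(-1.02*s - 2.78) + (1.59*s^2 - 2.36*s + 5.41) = 1.59*s^2 - 3.38*s + 2.63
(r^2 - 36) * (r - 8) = r^3 - 8*r^2 - 36*r + 288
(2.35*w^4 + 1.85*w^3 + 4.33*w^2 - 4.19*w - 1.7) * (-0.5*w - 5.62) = -1.175*w^5 - 14.132*w^4 - 12.562*w^3 - 22.2396*w^2 + 24.3978*w + 9.554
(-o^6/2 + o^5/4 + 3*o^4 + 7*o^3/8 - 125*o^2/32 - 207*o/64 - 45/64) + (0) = -o^6/2 + o^5/4 + 3*o^4 + 7*o^3/8 - 125*o^2/32 - 207*o/64 - 45/64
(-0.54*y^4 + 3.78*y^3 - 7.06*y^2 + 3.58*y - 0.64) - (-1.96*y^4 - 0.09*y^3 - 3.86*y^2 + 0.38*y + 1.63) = 1.42*y^4 + 3.87*y^3 - 3.2*y^2 + 3.2*y - 2.27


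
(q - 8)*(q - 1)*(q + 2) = q^3 - 7*q^2 - 10*q + 16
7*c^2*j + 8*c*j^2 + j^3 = j*(c + j)*(7*c + j)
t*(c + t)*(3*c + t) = 3*c^2*t + 4*c*t^2 + t^3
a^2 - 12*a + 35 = (a - 7)*(a - 5)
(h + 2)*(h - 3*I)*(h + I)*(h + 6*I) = h^4 + 2*h^3 + 4*I*h^3 + 15*h^2 + 8*I*h^2 + 30*h + 18*I*h + 36*I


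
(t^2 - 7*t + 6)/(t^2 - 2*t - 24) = (t - 1)/(t + 4)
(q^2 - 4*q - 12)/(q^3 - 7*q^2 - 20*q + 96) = (q^2 - 4*q - 12)/(q^3 - 7*q^2 - 20*q + 96)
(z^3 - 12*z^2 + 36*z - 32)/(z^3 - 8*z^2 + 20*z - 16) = (z - 8)/(z - 4)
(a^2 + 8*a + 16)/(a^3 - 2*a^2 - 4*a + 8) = (a^2 + 8*a + 16)/(a^3 - 2*a^2 - 4*a + 8)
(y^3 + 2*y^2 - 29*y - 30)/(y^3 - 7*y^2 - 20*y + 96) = (y^3 + 2*y^2 - 29*y - 30)/(y^3 - 7*y^2 - 20*y + 96)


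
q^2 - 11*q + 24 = (q - 8)*(q - 3)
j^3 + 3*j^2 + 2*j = j*(j + 1)*(j + 2)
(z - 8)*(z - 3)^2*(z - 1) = z^4 - 15*z^3 + 71*z^2 - 129*z + 72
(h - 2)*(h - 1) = h^2 - 3*h + 2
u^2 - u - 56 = (u - 8)*(u + 7)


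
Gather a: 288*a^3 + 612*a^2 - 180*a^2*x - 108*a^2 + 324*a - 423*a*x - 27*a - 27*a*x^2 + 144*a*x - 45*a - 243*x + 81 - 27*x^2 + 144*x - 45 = 288*a^3 + a^2*(504 - 180*x) + a*(-27*x^2 - 279*x + 252) - 27*x^2 - 99*x + 36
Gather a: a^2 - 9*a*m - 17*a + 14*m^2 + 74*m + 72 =a^2 + a*(-9*m - 17) + 14*m^2 + 74*m + 72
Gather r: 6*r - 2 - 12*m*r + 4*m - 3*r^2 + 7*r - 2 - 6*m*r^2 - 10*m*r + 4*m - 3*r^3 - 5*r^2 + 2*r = 8*m - 3*r^3 + r^2*(-6*m - 8) + r*(15 - 22*m) - 4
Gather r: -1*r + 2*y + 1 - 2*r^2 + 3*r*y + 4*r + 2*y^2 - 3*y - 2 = -2*r^2 + r*(3*y + 3) + 2*y^2 - y - 1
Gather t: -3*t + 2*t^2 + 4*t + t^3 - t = t^3 + 2*t^2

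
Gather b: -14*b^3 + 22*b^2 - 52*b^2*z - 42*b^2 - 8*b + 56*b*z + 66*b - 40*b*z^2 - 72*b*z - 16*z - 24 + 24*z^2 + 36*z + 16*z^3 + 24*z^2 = -14*b^3 + b^2*(-52*z - 20) + b*(-40*z^2 - 16*z + 58) + 16*z^3 + 48*z^2 + 20*z - 24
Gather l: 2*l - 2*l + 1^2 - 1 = 0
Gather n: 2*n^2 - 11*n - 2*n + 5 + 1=2*n^2 - 13*n + 6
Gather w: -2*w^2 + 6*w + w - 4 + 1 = -2*w^2 + 7*w - 3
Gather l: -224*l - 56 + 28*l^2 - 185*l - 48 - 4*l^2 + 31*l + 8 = 24*l^2 - 378*l - 96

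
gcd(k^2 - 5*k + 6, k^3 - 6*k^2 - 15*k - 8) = 1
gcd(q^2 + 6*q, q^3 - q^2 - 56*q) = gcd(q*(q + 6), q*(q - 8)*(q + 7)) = q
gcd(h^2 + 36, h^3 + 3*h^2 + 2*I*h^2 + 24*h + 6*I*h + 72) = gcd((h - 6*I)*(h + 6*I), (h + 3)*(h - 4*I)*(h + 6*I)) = h + 6*I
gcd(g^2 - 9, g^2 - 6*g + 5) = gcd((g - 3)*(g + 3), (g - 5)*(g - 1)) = 1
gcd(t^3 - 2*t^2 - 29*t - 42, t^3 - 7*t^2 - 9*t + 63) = t^2 - 4*t - 21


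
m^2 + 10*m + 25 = (m + 5)^2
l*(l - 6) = l^2 - 6*l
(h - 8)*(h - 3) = h^2 - 11*h + 24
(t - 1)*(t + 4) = t^2 + 3*t - 4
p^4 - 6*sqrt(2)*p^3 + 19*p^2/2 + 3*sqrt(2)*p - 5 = (p - 5*sqrt(2))*(p - sqrt(2))*(p - sqrt(2)/2)*(p + sqrt(2)/2)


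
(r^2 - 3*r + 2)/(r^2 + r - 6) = (r - 1)/(r + 3)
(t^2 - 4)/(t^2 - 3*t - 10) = (t - 2)/(t - 5)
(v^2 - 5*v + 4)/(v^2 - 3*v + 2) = (v - 4)/(v - 2)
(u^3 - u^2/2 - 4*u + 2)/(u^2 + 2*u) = u - 5/2 + 1/u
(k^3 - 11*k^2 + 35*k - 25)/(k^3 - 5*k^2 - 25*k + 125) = (k - 1)/(k + 5)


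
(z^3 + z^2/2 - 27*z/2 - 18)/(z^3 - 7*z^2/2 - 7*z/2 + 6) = (z + 3)/(z - 1)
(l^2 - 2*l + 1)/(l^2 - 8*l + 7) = (l - 1)/(l - 7)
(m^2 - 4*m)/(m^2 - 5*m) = (m - 4)/(m - 5)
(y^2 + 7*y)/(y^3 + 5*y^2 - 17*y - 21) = y/(y^2 - 2*y - 3)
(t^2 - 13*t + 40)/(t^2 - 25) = (t - 8)/(t + 5)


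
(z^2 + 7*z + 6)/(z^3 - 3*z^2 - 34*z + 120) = (z + 1)/(z^2 - 9*z + 20)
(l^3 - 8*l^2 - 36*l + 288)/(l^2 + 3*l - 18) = (l^2 - 14*l + 48)/(l - 3)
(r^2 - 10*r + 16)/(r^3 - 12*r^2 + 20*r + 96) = (r - 2)/(r^2 - 4*r - 12)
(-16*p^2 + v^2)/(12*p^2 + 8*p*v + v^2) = (-16*p^2 + v^2)/(12*p^2 + 8*p*v + v^2)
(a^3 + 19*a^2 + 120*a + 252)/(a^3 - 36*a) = (a^2 + 13*a + 42)/(a*(a - 6))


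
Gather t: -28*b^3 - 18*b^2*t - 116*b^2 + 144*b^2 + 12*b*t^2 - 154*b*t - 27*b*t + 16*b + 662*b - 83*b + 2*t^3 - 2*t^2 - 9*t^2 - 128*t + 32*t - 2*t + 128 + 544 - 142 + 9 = -28*b^3 + 28*b^2 + 595*b + 2*t^3 + t^2*(12*b - 11) + t*(-18*b^2 - 181*b - 98) + 539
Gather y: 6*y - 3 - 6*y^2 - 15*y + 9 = -6*y^2 - 9*y + 6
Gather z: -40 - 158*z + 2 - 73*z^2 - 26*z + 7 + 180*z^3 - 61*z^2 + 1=180*z^3 - 134*z^2 - 184*z - 30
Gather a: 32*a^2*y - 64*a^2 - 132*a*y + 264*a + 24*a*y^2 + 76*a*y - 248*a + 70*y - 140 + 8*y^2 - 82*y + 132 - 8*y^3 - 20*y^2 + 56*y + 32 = a^2*(32*y - 64) + a*(24*y^2 - 56*y + 16) - 8*y^3 - 12*y^2 + 44*y + 24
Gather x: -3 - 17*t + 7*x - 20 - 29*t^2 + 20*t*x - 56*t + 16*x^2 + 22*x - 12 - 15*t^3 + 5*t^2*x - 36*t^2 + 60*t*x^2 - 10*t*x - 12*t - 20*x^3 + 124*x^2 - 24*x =-15*t^3 - 65*t^2 - 85*t - 20*x^3 + x^2*(60*t + 140) + x*(5*t^2 + 10*t + 5) - 35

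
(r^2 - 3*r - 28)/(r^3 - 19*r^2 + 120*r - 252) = (r + 4)/(r^2 - 12*r + 36)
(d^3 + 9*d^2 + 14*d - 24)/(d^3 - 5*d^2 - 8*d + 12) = (d^2 + 10*d + 24)/(d^2 - 4*d - 12)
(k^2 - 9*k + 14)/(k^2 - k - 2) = (k - 7)/(k + 1)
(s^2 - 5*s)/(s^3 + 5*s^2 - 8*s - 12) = s*(s - 5)/(s^3 + 5*s^2 - 8*s - 12)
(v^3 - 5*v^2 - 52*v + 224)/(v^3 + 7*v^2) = 1 - 12/v + 32/v^2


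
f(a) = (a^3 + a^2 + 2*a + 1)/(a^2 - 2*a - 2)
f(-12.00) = -9.68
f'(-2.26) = 0.56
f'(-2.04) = 0.51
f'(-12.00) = 0.95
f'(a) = (2 - 2*a)*(a^3 + a^2 + 2*a + 1)/(a^2 - 2*a - 2)^2 + (3*a^2 + 2*a + 2)/(a^2 - 2*a - 2) = (a^4 - 4*a^3 - 10*a^2 - 6*a - 2)/(a^4 - 4*a^3 + 8*a + 4)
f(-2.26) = -1.31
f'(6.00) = 0.07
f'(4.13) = -4.07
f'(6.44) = 0.28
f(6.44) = 12.12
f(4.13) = 14.24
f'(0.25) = -0.70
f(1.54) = -3.73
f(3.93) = 15.22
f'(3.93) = -5.91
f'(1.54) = -5.99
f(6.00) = 12.05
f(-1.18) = -0.92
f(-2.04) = -1.19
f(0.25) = -0.65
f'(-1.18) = -0.11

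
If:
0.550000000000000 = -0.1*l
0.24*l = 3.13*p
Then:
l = -5.50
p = -0.42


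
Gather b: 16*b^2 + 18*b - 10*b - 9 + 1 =16*b^2 + 8*b - 8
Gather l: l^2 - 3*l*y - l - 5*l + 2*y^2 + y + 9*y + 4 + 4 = l^2 + l*(-3*y - 6) + 2*y^2 + 10*y + 8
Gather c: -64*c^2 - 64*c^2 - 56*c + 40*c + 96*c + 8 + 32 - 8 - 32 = -128*c^2 + 80*c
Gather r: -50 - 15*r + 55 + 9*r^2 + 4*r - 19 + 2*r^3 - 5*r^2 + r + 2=2*r^3 + 4*r^2 - 10*r - 12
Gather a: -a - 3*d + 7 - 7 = -a - 3*d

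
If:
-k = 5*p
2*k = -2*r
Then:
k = -r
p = r/5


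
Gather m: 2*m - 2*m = 0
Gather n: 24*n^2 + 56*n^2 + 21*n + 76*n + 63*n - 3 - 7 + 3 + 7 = 80*n^2 + 160*n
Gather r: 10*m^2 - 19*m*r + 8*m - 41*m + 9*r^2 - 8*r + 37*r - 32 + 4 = 10*m^2 - 33*m + 9*r^2 + r*(29 - 19*m) - 28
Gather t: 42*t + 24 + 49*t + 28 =91*t + 52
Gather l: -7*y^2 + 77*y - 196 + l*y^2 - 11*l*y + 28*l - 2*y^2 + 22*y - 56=l*(y^2 - 11*y + 28) - 9*y^2 + 99*y - 252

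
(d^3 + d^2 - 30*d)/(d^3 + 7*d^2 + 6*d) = (d - 5)/(d + 1)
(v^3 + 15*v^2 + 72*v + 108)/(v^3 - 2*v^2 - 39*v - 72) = (v^2 + 12*v + 36)/(v^2 - 5*v - 24)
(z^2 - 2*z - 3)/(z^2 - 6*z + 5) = (z^2 - 2*z - 3)/(z^2 - 6*z + 5)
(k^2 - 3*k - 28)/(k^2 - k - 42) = (k + 4)/(k + 6)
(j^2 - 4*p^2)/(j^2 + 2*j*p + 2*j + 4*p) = (j - 2*p)/(j + 2)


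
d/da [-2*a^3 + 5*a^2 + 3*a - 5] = -6*a^2 + 10*a + 3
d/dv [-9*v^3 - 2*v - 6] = -27*v^2 - 2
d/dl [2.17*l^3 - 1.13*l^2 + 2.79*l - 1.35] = 6.51*l^2 - 2.26*l + 2.79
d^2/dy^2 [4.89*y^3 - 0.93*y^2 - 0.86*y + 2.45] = 29.34*y - 1.86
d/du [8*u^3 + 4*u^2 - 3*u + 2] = 24*u^2 + 8*u - 3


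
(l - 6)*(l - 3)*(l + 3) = l^3 - 6*l^2 - 9*l + 54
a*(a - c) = a^2 - a*c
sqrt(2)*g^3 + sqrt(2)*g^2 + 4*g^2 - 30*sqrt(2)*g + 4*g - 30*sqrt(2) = (g - 3*sqrt(2))*(g + 5*sqrt(2))*(sqrt(2)*g + sqrt(2))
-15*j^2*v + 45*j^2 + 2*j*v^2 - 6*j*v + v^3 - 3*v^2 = (-3*j + v)*(5*j + v)*(v - 3)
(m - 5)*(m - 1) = m^2 - 6*m + 5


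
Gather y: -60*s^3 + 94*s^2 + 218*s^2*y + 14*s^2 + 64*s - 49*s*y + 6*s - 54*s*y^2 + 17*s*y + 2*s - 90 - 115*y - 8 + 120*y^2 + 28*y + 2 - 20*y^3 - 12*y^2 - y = -60*s^3 + 108*s^2 + 72*s - 20*y^3 + y^2*(108 - 54*s) + y*(218*s^2 - 32*s - 88) - 96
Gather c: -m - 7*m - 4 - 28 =-8*m - 32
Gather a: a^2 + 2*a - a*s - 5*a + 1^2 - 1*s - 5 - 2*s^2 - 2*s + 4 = a^2 + a*(-s - 3) - 2*s^2 - 3*s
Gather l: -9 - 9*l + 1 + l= -8*l - 8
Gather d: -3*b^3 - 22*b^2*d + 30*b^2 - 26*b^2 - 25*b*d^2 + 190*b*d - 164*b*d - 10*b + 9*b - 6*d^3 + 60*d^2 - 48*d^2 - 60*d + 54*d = -3*b^3 + 4*b^2 - b - 6*d^3 + d^2*(12 - 25*b) + d*(-22*b^2 + 26*b - 6)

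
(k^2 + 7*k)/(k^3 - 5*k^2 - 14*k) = (k + 7)/(k^2 - 5*k - 14)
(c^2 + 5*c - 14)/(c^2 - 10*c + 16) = (c + 7)/(c - 8)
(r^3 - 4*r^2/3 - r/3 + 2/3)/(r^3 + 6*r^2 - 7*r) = (3*r^2 - r - 2)/(3*r*(r + 7))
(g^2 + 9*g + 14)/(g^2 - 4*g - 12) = (g + 7)/(g - 6)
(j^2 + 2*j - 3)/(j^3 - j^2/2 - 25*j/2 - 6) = 2*(j - 1)/(2*j^2 - 7*j - 4)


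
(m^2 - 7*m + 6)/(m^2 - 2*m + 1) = (m - 6)/(m - 1)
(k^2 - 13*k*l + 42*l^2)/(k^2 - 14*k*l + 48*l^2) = (k - 7*l)/(k - 8*l)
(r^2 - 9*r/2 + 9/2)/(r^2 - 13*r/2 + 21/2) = (2*r - 3)/(2*r - 7)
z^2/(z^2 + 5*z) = z/(z + 5)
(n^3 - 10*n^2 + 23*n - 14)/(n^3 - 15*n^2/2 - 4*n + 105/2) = 2*(n^2 - 3*n + 2)/(2*n^2 - n - 15)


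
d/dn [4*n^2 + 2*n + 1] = 8*n + 2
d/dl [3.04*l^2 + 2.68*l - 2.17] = 6.08*l + 2.68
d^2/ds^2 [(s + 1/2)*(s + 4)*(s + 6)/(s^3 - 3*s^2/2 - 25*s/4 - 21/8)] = 24*(64*s^3 + 468*s^2 + 72*s + 771)/(64*s^6 - 384*s^5 - 240*s^4 + 3520*s^3 + 1260*s^2 - 10584*s - 9261)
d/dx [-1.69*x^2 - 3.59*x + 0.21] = -3.38*x - 3.59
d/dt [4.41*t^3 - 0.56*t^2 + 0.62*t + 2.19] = 13.23*t^2 - 1.12*t + 0.62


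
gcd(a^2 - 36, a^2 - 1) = 1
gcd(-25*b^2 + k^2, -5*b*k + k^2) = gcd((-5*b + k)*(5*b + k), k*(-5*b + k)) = 5*b - k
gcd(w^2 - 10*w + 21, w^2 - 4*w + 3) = w - 3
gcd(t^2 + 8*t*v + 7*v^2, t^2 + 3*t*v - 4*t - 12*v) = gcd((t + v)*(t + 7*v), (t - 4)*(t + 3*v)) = 1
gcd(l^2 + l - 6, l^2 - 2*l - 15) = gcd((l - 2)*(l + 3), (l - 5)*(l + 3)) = l + 3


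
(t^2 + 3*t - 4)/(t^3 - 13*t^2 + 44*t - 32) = (t + 4)/(t^2 - 12*t + 32)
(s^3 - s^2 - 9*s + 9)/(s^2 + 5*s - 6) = (s^2 - 9)/(s + 6)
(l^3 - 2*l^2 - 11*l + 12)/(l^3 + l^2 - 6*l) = (l^2 - 5*l + 4)/(l*(l - 2))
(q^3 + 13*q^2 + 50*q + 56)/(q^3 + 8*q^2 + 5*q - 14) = (q + 4)/(q - 1)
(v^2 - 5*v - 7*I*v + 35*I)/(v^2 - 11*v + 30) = (v - 7*I)/(v - 6)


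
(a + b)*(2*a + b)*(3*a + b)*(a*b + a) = 6*a^4*b + 6*a^4 + 11*a^3*b^2 + 11*a^3*b + 6*a^2*b^3 + 6*a^2*b^2 + a*b^4 + a*b^3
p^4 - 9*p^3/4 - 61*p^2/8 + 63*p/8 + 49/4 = (p - 7/2)*(p - 7/4)*(p + 1)*(p + 2)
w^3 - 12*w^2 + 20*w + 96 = (w - 8)*(w - 6)*(w + 2)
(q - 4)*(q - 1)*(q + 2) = q^3 - 3*q^2 - 6*q + 8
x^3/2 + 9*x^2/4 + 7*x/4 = x*(x/2 + 1/2)*(x + 7/2)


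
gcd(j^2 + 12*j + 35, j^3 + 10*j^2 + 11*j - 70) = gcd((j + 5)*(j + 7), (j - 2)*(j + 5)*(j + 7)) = j^2 + 12*j + 35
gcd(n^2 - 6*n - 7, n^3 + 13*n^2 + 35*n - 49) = 1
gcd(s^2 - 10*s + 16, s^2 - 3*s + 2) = s - 2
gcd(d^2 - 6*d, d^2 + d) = d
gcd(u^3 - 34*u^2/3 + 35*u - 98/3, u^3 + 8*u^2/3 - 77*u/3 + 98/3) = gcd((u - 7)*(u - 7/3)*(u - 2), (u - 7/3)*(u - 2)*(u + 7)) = u^2 - 13*u/3 + 14/3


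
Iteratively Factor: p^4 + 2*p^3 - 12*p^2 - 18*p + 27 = (p + 3)*(p^3 - p^2 - 9*p + 9) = (p + 3)^2*(p^2 - 4*p + 3) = (p - 1)*(p + 3)^2*(p - 3)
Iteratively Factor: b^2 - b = (b)*(b - 1)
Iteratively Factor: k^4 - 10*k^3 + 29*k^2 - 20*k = (k - 4)*(k^3 - 6*k^2 + 5*k) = k*(k - 4)*(k^2 - 6*k + 5) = k*(k - 5)*(k - 4)*(k - 1)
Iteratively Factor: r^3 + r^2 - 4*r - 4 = (r + 2)*(r^2 - r - 2) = (r - 2)*(r + 2)*(r + 1)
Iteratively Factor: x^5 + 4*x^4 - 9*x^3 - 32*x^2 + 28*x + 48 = (x - 2)*(x^4 + 6*x^3 + 3*x^2 - 26*x - 24) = (x - 2)^2*(x^3 + 8*x^2 + 19*x + 12) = (x - 2)^2*(x + 3)*(x^2 + 5*x + 4) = (x - 2)^2*(x + 1)*(x + 3)*(x + 4)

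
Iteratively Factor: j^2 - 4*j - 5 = (j - 5)*(j + 1)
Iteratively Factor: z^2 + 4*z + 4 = (z + 2)*(z + 2)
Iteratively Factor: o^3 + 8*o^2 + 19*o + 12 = (o + 3)*(o^2 + 5*o + 4) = (o + 1)*(o + 3)*(o + 4)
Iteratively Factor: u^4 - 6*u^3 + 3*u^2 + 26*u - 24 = (u - 4)*(u^3 - 2*u^2 - 5*u + 6) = (u - 4)*(u - 1)*(u^2 - u - 6) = (u - 4)*(u - 1)*(u + 2)*(u - 3)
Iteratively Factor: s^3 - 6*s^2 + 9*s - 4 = (s - 4)*(s^2 - 2*s + 1) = (s - 4)*(s - 1)*(s - 1)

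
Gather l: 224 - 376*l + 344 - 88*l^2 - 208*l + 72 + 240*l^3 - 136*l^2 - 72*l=240*l^3 - 224*l^2 - 656*l + 640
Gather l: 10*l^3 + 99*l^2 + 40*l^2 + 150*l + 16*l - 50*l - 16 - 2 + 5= 10*l^3 + 139*l^2 + 116*l - 13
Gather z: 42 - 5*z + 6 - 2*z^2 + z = -2*z^2 - 4*z + 48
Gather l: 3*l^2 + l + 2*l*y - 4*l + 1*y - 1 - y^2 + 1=3*l^2 + l*(2*y - 3) - y^2 + y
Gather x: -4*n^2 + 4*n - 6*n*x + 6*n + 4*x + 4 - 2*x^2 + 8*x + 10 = -4*n^2 + 10*n - 2*x^2 + x*(12 - 6*n) + 14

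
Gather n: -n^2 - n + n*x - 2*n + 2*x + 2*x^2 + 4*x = -n^2 + n*(x - 3) + 2*x^2 + 6*x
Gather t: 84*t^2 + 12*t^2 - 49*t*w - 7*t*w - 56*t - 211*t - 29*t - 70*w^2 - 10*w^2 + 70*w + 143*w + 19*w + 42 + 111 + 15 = 96*t^2 + t*(-56*w - 296) - 80*w^2 + 232*w + 168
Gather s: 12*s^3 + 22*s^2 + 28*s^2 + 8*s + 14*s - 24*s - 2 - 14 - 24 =12*s^3 + 50*s^2 - 2*s - 40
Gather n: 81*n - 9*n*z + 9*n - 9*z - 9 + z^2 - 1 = n*(90 - 9*z) + z^2 - 9*z - 10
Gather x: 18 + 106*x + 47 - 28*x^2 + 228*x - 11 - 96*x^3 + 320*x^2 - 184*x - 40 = -96*x^3 + 292*x^2 + 150*x + 14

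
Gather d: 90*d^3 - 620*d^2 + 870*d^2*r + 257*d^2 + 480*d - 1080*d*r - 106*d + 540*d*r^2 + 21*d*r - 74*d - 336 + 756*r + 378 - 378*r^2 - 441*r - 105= 90*d^3 + d^2*(870*r - 363) + d*(540*r^2 - 1059*r + 300) - 378*r^2 + 315*r - 63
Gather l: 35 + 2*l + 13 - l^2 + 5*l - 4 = -l^2 + 7*l + 44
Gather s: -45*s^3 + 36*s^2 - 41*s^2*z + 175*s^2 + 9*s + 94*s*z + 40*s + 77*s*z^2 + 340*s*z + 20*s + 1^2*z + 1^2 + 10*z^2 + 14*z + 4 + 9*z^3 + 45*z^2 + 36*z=-45*s^3 + s^2*(211 - 41*z) + s*(77*z^2 + 434*z + 69) + 9*z^3 + 55*z^2 + 51*z + 5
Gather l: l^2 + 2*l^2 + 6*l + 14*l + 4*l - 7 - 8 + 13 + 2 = 3*l^2 + 24*l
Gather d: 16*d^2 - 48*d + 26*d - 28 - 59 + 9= 16*d^2 - 22*d - 78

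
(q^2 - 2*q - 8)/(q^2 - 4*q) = (q + 2)/q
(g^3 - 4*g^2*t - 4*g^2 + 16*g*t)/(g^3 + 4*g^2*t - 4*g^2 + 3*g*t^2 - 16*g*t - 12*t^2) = g*(g - 4*t)/(g^2 + 4*g*t + 3*t^2)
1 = 1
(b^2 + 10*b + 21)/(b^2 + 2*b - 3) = (b + 7)/(b - 1)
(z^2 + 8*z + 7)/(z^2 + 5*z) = (z^2 + 8*z + 7)/(z*(z + 5))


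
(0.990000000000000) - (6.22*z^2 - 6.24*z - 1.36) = -6.22*z^2 + 6.24*z + 2.35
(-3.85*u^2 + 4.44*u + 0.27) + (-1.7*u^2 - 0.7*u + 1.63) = -5.55*u^2 + 3.74*u + 1.9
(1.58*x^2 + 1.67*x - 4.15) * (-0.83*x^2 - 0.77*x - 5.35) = -1.3114*x^4 - 2.6027*x^3 - 6.2944*x^2 - 5.739*x + 22.2025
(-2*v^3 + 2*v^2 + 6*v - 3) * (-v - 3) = 2*v^4 + 4*v^3 - 12*v^2 - 15*v + 9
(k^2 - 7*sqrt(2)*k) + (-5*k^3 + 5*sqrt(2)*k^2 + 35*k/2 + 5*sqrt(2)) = -5*k^3 + k^2 + 5*sqrt(2)*k^2 - 7*sqrt(2)*k + 35*k/2 + 5*sqrt(2)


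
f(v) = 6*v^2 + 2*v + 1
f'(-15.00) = -178.00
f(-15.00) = 1321.00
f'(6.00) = 74.00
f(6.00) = 229.00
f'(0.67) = 10.04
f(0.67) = 5.03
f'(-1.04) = -10.48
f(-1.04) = 5.41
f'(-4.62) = -53.44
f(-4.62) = 119.83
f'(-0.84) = -8.08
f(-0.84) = 3.55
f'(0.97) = 13.64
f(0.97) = 8.59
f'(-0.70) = -6.40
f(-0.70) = 2.54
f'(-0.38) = -2.56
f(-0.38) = 1.11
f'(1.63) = 21.56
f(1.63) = 20.20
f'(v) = 12*v + 2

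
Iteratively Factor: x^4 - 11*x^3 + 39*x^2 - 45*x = (x - 3)*(x^3 - 8*x^2 + 15*x) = (x - 3)^2*(x^2 - 5*x) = x*(x - 3)^2*(x - 5)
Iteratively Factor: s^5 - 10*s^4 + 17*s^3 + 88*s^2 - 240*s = (s - 4)*(s^4 - 6*s^3 - 7*s^2 + 60*s) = s*(s - 4)*(s^3 - 6*s^2 - 7*s + 60) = s*(s - 5)*(s - 4)*(s^2 - s - 12) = s*(s - 5)*(s - 4)*(s + 3)*(s - 4)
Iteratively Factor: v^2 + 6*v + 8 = (v + 4)*(v + 2)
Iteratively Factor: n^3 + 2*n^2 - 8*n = (n - 2)*(n^2 + 4*n) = n*(n - 2)*(n + 4)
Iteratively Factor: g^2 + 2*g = (g)*(g + 2)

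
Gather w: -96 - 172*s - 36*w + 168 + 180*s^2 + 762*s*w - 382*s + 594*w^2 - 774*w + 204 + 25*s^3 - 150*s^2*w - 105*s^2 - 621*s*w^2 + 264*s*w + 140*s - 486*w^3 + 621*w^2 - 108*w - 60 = 25*s^3 + 75*s^2 - 414*s - 486*w^3 + w^2*(1215 - 621*s) + w*(-150*s^2 + 1026*s - 918) + 216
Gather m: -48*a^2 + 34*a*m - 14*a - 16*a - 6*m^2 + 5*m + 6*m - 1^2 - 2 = -48*a^2 - 30*a - 6*m^2 + m*(34*a + 11) - 3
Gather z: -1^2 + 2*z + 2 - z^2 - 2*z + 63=64 - z^2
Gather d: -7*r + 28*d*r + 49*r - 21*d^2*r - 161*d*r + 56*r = -21*d^2*r - 133*d*r + 98*r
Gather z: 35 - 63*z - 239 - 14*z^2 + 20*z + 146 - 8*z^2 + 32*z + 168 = -22*z^2 - 11*z + 110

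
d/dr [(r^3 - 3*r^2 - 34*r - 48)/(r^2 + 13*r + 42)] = (r^4 + 26*r^3 + 121*r^2 - 156*r - 804)/(r^4 + 26*r^3 + 253*r^2 + 1092*r + 1764)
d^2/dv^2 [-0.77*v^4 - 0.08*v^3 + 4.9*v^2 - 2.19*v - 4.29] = -9.24*v^2 - 0.48*v + 9.8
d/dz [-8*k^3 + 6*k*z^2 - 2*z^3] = 6*z*(2*k - z)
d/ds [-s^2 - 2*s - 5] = -2*s - 2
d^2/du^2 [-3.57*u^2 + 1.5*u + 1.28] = -7.14000000000000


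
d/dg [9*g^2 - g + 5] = 18*g - 1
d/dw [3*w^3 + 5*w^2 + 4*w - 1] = 9*w^2 + 10*w + 4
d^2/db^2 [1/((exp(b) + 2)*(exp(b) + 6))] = 4*(exp(3*b) + 6*exp(2*b) + 4*exp(b) - 24)*exp(b)/(exp(6*b) + 24*exp(5*b) + 228*exp(4*b) + 1088*exp(3*b) + 2736*exp(2*b) + 3456*exp(b) + 1728)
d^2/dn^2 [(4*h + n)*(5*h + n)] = 2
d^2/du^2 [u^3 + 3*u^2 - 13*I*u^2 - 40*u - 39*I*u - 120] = 6*u + 6 - 26*I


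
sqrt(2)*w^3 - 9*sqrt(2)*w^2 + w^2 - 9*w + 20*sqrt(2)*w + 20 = (w - 5)*(w - 4)*(sqrt(2)*w + 1)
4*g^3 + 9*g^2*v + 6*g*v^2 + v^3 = (g + v)^2*(4*g + v)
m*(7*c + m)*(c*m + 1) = 7*c^2*m^2 + c*m^3 + 7*c*m + m^2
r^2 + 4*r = r*(r + 4)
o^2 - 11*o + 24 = (o - 8)*(o - 3)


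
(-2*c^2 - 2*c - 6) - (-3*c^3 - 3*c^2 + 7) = 3*c^3 + c^2 - 2*c - 13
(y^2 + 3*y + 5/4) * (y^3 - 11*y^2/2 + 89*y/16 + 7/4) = y^5 - 5*y^4/2 - 155*y^3/16 + 185*y^2/16 + 781*y/64 + 35/16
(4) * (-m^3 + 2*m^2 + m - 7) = -4*m^3 + 8*m^2 + 4*m - 28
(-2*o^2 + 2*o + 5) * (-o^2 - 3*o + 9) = 2*o^4 + 4*o^3 - 29*o^2 + 3*o + 45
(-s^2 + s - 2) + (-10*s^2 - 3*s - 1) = -11*s^2 - 2*s - 3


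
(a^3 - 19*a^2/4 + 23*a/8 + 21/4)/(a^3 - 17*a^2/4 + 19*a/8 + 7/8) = (4*a^2 - 5*a - 6)/(4*a^2 - 3*a - 1)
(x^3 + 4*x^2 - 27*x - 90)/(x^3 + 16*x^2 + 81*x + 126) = (x - 5)/(x + 7)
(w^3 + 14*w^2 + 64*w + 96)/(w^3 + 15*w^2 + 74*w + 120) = (w + 4)/(w + 5)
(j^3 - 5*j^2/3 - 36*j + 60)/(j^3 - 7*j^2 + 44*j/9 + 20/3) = 3*(j + 6)/(3*j + 2)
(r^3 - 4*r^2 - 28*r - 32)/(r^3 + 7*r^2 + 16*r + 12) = (r - 8)/(r + 3)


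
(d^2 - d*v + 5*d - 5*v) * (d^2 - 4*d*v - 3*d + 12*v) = d^4 - 5*d^3*v + 2*d^3 + 4*d^2*v^2 - 10*d^2*v - 15*d^2 + 8*d*v^2 + 75*d*v - 60*v^2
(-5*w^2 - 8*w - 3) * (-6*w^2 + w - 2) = 30*w^4 + 43*w^3 + 20*w^2 + 13*w + 6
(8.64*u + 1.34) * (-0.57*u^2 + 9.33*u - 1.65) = -4.9248*u^3 + 79.8474*u^2 - 1.7538*u - 2.211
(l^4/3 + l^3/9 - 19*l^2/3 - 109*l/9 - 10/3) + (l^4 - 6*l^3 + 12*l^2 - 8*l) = 4*l^4/3 - 53*l^3/9 + 17*l^2/3 - 181*l/9 - 10/3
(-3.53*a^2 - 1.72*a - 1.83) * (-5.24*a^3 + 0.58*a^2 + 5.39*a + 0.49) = 18.4972*a^5 + 6.9654*a^4 - 10.4351*a^3 - 12.0619*a^2 - 10.7065*a - 0.8967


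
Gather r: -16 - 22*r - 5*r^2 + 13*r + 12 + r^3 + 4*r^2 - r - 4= r^3 - r^2 - 10*r - 8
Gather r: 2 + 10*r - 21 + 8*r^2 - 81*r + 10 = 8*r^2 - 71*r - 9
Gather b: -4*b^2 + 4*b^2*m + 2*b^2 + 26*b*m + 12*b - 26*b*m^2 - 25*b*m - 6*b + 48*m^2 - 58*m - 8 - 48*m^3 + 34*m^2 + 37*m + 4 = b^2*(4*m - 2) + b*(-26*m^2 + m + 6) - 48*m^3 + 82*m^2 - 21*m - 4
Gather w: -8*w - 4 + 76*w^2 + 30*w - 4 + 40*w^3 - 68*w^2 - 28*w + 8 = 40*w^3 + 8*w^2 - 6*w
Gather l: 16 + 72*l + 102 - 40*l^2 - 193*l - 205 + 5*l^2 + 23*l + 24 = -35*l^2 - 98*l - 63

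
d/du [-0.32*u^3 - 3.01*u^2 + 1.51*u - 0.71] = -0.96*u^2 - 6.02*u + 1.51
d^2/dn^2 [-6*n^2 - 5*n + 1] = -12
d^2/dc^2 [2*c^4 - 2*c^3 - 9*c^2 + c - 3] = 24*c^2 - 12*c - 18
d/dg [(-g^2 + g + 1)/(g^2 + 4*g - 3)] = (-5*g^2 + 4*g - 7)/(g^4 + 8*g^3 + 10*g^2 - 24*g + 9)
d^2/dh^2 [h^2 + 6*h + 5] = 2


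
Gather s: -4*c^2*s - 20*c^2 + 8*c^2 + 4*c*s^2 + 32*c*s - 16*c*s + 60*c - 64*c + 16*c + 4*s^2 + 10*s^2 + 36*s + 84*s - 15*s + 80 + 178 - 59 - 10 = -12*c^2 + 12*c + s^2*(4*c + 14) + s*(-4*c^2 + 16*c + 105) + 189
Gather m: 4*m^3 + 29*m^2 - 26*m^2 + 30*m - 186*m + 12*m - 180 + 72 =4*m^3 + 3*m^2 - 144*m - 108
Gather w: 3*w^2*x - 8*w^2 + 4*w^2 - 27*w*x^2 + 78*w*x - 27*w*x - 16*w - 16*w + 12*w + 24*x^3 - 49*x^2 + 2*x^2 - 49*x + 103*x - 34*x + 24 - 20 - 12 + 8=w^2*(3*x - 4) + w*(-27*x^2 + 51*x - 20) + 24*x^3 - 47*x^2 + 20*x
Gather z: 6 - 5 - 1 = 0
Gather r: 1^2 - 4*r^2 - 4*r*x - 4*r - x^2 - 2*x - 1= -4*r^2 + r*(-4*x - 4) - x^2 - 2*x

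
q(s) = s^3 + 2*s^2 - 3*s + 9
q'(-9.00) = 204.00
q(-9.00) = -531.00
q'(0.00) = -3.00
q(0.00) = 9.00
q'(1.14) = 5.46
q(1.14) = 9.66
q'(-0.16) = -3.56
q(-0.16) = 9.53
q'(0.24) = -1.87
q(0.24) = 8.41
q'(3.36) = 44.31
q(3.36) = 59.43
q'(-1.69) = -1.19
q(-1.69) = 14.96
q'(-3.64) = 22.19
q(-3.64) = -1.81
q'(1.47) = 9.36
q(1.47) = 12.09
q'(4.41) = 72.98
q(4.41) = 120.43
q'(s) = 3*s^2 + 4*s - 3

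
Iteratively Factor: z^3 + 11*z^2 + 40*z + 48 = (z + 3)*(z^2 + 8*z + 16) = (z + 3)*(z + 4)*(z + 4)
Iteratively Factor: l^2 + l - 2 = (l - 1)*(l + 2)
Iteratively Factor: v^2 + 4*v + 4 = (v + 2)*(v + 2)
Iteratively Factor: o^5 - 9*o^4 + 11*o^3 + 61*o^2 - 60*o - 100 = (o - 5)*(o^4 - 4*o^3 - 9*o^2 + 16*o + 20) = (o - 5)*(o + 1)*(o^3 - 5*o^2 - 4*o + 20) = (o - 5)*(o + 1)*(o + 2)*(o^2 - 7*o + 10) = (o - 5)*(o - 2)*(o + 1)*(o + 2)*(o - 5)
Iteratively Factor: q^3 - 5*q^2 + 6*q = (q - 2)*(q^2 - 3*q) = q*(q - 2)*(q - 3)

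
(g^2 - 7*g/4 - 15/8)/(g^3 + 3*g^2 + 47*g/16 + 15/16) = 2*(2*g - 5)/(4*g^2 + 9*g + 5)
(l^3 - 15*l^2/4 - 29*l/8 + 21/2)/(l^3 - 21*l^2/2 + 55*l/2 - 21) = (l^2 - 9*l/4 - 7)/(l^2 - 9*l + 14)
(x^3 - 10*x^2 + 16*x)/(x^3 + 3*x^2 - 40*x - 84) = x*(x^2 - 10*x + 16)/(x^3 + 3*x^2 - 40*x - 84)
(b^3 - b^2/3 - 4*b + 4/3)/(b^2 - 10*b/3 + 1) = (b^2 - 4)/(b - 3)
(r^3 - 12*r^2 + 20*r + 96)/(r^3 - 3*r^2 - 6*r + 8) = (r^2 - 14*r + 48)/(r^2 - 5*r + 4)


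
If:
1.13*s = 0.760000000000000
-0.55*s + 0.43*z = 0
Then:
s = 0.67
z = 0.86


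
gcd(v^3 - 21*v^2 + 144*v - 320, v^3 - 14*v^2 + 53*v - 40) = v^2 - 13*v + 40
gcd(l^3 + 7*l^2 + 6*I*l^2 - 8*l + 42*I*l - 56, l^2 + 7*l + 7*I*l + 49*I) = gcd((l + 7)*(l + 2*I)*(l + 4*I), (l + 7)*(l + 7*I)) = l + 7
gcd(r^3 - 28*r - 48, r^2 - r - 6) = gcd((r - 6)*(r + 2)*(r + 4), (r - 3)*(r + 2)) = r + 2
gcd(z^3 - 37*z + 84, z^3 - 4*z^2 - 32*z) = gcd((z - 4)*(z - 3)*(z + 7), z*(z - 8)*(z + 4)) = 1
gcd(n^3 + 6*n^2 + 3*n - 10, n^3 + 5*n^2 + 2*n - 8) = n^2 + n - 2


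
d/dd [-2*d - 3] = -2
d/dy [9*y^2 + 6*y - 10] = 18*y + 6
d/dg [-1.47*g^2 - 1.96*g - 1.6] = -2.94*g - 1.96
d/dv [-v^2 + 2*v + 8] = 2 - 2*v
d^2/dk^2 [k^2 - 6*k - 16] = 2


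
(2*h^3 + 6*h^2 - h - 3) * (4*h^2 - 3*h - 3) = 8*h^5 + 18*h^4 - 28*h^3 - 27*h^2 + 12*h + 9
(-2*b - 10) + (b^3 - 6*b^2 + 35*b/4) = b^3 - 6*b^2 + 27*b/4 - 10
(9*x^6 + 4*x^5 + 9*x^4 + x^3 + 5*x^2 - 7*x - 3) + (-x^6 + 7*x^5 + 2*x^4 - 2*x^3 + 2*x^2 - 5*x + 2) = 8*x^6 + 11*x^5 + 11*x^4 - x^3 + 7*x^2 - 12*x - 1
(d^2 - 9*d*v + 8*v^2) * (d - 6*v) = d^3 - 15*d^2*v + 62*d*v^2 - 48*v^3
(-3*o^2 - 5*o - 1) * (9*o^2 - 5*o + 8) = -27*o^4 - 30*o^3 - 8*o^2 - 35*o - 8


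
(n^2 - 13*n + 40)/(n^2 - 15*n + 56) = (n - 5)/(n - 7)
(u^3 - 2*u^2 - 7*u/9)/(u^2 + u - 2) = u*(9*u^2 - 18*u - 7)/(9*(u^2 + u - 2))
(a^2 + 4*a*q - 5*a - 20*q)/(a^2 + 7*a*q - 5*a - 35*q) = (a + 4*q)/(a + 7*q)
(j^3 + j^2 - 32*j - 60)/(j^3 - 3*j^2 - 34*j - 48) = (j^2 - j - 30)/(j^2 - 5*j - 24)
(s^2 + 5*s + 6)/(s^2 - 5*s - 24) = (s + 2)/(s - 8)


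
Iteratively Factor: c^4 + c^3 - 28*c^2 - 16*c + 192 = (c - 3)*(c^3 + 4*c^2 - 16*c - 64) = (c - 3)*(c + 4)*(c^2 - 16) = (c - 4)*(c - 3)*(c + 4)*(c + 4)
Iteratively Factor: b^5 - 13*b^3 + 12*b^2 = (b - 3)*(b^4 + 3*b^3 - 4*b^2) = (b - 3)*(b + 4)*(b^3 - b^2) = (b - 3)*(b - 1)*(b + 4)*(b^2) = b*(b - 3)*(b - 1)*(b + 4)*(b)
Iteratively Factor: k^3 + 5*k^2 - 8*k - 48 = (k + 4)*(k^2 + k - 12) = (k + 4)^2*(k - 3)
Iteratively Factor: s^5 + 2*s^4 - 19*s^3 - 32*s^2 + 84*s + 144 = (s + 2)*(s^4 - 19*s^2 + 6*s + 72) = (s - 3)*(s + 2)*(s^3 + 3*s^2 - 10*s - 24) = (s - 3)*(s + 2)*(s + 4)*(s^2 - s - 6) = (s - 3)^2*(s + 2)*(s + 4)*(s + 2)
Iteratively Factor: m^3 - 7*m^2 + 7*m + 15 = (m - 3)*(m^2 - 4*m - 5) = (m - 5)*(m - 3)*(m + 1)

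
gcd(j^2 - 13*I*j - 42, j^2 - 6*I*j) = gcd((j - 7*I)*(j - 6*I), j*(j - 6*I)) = j - 6*I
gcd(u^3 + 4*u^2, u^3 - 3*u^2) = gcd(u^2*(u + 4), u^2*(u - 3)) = u^2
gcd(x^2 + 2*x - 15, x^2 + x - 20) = x + 5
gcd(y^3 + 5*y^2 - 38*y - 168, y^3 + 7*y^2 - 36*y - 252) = y^2 + y - 42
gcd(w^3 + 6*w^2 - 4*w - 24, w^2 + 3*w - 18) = w + 6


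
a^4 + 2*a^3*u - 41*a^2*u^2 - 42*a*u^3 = a*(a - 6*u)*(a + u)*(a + 7*u)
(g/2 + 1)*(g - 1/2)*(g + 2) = g^3/2 + 7*g^2/4 + g - 1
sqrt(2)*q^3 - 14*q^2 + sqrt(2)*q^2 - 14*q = q*(q - 7*sqrt(2))*(sqrt(2)*q + sqrt(2))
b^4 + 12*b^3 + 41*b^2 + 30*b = b*(b + 1)*(b + 5)*(b + 6)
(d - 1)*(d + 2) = d^2 + d - 2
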